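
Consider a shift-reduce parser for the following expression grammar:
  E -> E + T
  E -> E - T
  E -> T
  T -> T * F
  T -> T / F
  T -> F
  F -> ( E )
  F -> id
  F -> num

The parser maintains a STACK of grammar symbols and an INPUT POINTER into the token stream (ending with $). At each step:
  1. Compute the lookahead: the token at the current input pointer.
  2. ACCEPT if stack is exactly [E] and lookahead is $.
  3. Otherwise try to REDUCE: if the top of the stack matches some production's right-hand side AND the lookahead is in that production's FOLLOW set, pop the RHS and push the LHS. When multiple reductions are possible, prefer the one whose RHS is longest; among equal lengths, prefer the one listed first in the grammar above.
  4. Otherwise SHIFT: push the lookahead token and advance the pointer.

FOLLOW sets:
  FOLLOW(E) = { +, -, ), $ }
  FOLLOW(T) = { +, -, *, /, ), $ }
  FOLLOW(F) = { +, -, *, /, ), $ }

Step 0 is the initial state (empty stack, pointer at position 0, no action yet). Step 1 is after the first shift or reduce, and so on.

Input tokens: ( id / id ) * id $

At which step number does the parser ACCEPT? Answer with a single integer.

Step 1: shift (. Stack=[(] ptr=1 lookahead=id remaining=[id / id ) * id $]
Step 2: shift id. Stack=[( id] ptr=2 lookahead=/ remaining=[/ id ) * id $]
Step 3: reduce F->id. Stack=[( F] ptr=2 lookahead=/ remaining=[/ id ) * id $]
Step 4: reduce T->F. Stack=[( T] ptr=2 lookahead=/ remaining=[/ id ) * id $]
Step 5: shift /. Stack=[( T /] ptr=3 lookahead=id remaining=[id ) * id $]
Step 6: shift id. Stack=[( T / id] ptr=4 lookahead=) remaining=[) * id $]
Step 7: reduce F->id. Stack=[( T / F] ptr=4 lookahead=) remaining=[) * id $]
Step 8: reduce T->T / F. Stack=[( T] ptr=4 lookahead=) remaining=[) * id $]
Step 9: reduce E->T. Stack=[( E] ptr=4 lookahead=) remaining=[) * id $]
Step 10: shift ). Stack=[( E )] ptr=5 lookahead=* remaining=[* id $]
Step 11: reduce F->( E ). Stack=[F] ptr=5 lookahead=* remaining=[* id $]
Step 12: reduce T->F. Stack=[T] ptr=5 lookahead=* remaining=[* id $]
Step 13: shift *. Stack=[T *] ptr=6 lookahead=id remaining=[id $]
Step 14: shift id. Stack=[T * id] ptr=7 lookahead=$ remaining=[$]
Step 15: reduce F->id. Stack=[T * F] ptr=7 lookahead=$ remaining=[$]
Step 16: reduce T->T * F. Stack=[T] ptr=7 lookahead=$ remaining=[$]
Step 17: reduce E->T. Stack=[E] ptr=7 lookahead=$ remaining=[$]
Step 18: accept. Stack=[E] ptr=7 lookahead=$ remaining=[$]

Answer: 18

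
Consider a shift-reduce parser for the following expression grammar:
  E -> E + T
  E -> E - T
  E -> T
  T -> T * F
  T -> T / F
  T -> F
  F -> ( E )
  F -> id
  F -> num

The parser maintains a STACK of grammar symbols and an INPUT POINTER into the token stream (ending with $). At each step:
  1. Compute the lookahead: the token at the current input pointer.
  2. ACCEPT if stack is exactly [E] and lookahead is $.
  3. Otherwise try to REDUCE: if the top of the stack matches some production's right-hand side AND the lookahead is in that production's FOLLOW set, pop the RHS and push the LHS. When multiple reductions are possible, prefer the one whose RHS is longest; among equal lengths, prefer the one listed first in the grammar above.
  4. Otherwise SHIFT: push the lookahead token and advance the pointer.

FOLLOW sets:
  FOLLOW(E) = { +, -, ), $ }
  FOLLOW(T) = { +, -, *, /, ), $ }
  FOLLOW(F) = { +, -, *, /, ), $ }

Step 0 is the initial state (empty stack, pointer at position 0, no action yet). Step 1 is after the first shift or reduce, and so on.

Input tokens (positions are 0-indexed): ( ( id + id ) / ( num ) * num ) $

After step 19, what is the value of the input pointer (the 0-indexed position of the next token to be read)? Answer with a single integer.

Step 1: shift (. Stack=[(] ptr=1 lookahead=( remaining=[( id + id ) / ( num ) * num ) $]
Step 2: shift (. Stack=[( (] ptr=2 lookahead=id remaining=[id + id ) / ( num ) * num ) $]
Step 3: shift id. Stack=[( ( id] ptr=3 lookahead=+ remaining=[+ id ) / ( num ) * num ) $]
Step 4: reduce F->id. Stack=[( ( F] ptr=3 lookahead=+ remaining=[+ id ) / ( num ) * num ) $]
Step 5: reduce T->F. Stack=[( ( T] ptr=3 lookahead=+ remaining=[+ id ) / ( num ) * num ) $]
Step 6: reduce E->T. Stack=[( ( E] ptr=3 lookahead=+ remaining=[+ id ) / ( num ) * num ) $]
Step 7: shift +. Stack=[( ( E +] ptr=4 lookahead=id remaining=[id ) / ( num ) * num ) $]
Step 8: shift id. Stack=[( ( E + id] ptr=5 lookahead=) remaining=[) / ( num ) * num ) $]
Step 9: reduce F->id. Stack=[( ( E + F] ptr=5 lookahead=) remaining=[) / ( num ) * num ) $]
Step 10: reduce T->F. Stack=[( ( E + T] ptr=5 lookahead=) remaining=[) / ( num ) * num ) $]
Step 11: reduce E->E + T. Stack=[( ( E] ptr=5 lookahead=) remaining=[) / ( num ) * num ) $]
Step 12: shift ). Stack=[( ( E )] ptr=6 lookahead=/ remaining=[/ ( num ) * num ) $]
Step 13: reduce F->( E ). Stack=[( F] ptr=6 lookahead=/ remaining=[/ ( num ) * num ) $]
Step 14: reduce T->F. Stack=[( T] ptr=6 lookahead=/ remaining=[/ ( num ) * num ) $]
Step 15: shift /. Stack=[( T /] ptr=7 lookahead=( remaining=[( num ) * num ) $]
Step 16: shift (. Stack=[( T / (] ptr=8 lookahead=num remaining=[num ) * num ) $]
Step 17: shift num. Stack=[( T / ( num] ptr=9 lookahead=) remaining=[) * num ) $]
Step 18: reduce F->num. Stack=[( T / ( F] ptr=9 lookahead=) remaining=[) * num ) $]
Step 19: reduce T->F. Stack=[( T / ( T] ptr=9 lookahead=) remaining=[) * num ) $]

Answer: 9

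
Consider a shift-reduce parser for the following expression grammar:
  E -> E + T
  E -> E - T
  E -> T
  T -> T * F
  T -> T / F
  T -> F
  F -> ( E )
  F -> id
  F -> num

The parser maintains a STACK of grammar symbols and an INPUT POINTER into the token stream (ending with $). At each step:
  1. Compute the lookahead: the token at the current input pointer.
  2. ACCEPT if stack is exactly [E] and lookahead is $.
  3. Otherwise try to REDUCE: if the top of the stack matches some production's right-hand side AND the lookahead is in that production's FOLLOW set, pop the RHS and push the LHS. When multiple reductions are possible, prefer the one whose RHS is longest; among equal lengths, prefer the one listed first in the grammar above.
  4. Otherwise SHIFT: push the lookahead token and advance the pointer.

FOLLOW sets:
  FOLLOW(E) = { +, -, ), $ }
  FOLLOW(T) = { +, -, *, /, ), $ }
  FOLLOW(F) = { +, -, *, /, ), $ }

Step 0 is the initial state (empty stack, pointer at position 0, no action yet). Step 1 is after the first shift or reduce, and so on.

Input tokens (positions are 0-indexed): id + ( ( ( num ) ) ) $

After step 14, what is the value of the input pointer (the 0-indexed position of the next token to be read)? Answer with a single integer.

Step 1: shift id. Stack=[id] ptr=1 lookahead=+ remaining=[+ ( ( ( num ) ) ) $]
Step 2: reduce F->id. Stack=[F] ptr=1 lookahead=+ remaining=[+ ( ( ( num ) ) ) $]
Step 3: reduce T->F. Stack=[T] ptr=1 lookahead=+ remaining=[+ ( ( ( num ) ) ) $]
Step 4: reduce E->T. Stack=[E] ptr=1 lookahead=+ remaining=[+ ( ( ( num ) ) ) $]
Step 5: shift +. Stack=[E +] ptr=2 lookahead=( remaining=[( ( ( num ) ) ) $]
Step 6: shift (. Stack=[E + (] ptr=3 lookahead=( remaining=[( ( num ) ) ) $]
Step 7: shift (. Stack=[E + ( (] ptr=4 lookahead=( remaining=[( num ) ) ) $]
Step 8: shift (. Stack=[E + ( ( (] ptr=5 lookahead=num remaining=[num ) ) ) $]
Step 9: shift num. Stack=[E + ( ( ( num] ptr=6 lookahead=) remaining=[) ) ) $]
Step 10: reduce F->num. Stack=[E + ( ( ( F] ptr=6 lookahead=) remaining=[) ) ) $]
Step 11: reduce T->F. Stack=[E + ( ( ( T] ptr=6 lookahead=) remaining=[) ) ) $]
Step 12: reduce E->T. Stack=[E + ( ( ( E] ptr=6 lookahead=) remaining=[) ) ) $]
Step 13: shift ). Stack=[E + ( ( ( E )] ptr=7 lookahead=) remaining=[) ) $]
Step 14: reduce F->( E ). Stack=[E + ( ( F] ptr=7 lookahead=) remaining=[) ) $]

Answer: 7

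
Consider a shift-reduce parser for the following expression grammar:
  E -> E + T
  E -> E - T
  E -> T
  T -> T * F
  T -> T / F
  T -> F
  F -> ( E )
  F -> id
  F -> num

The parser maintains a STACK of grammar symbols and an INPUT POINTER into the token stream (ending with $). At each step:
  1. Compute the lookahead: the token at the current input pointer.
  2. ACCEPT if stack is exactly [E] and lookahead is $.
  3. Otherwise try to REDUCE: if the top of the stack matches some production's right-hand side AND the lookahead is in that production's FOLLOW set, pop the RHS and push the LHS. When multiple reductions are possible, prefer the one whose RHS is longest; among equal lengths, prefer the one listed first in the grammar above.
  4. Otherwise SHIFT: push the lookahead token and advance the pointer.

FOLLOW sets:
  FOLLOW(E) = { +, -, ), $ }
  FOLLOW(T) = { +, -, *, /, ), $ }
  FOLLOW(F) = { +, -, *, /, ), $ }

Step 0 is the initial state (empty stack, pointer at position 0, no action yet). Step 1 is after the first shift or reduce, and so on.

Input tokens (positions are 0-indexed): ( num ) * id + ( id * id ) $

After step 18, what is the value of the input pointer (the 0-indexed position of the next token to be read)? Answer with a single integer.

Step 1: shift (. Stack=[(] ptr=1 lookahead=num remaining=[num ) * id + ( id * id ) $]
Step 2: shift num. Stack=[( num] ptr=2 lookahead=) remaining=[) * id + ( id * id ) $]
Step 3: reduce F->num. Stack=[( F] ptr=2 lookahead=) remaining=[) * id + ( id * id ) $]
Step 4: reduce T->F. Stack=[( T] ptr=2 lookahead=) remaining=[) * id + ( id * id ) $]
Step 5: reduce E->T. Stack=[( E] ptr=2 lookahead=) remaining=[) * id + ( id * id ) $]
Step 6: shift ). Stack=[( E )] ptr=3 lookahead=* remaining=[* id + ( id * id ) $]
Step 7: reduce F->( E ). Stack=[F] ptr=3 lookahead=* remaining=[* id + ( id * id ) $]
Step 8: reduce T->F. Stack=[T] ptr=3 lookahead=* remaining=[* id + ( id * id ) $]
Step 9: shift *. Stack=[T *] ptr=4 lookahead=id remaining=[id + ( id * id ) $]
Step 10: shift id. Stack=[T * id] ptr=5 lookahead=+ remaining=[+ ( id * id ) $]
Step 11: reduce F->id. Stack=[T * F] ptr=5 lookahead=+ remaining=[+ ( id * id ) $]
Step 12: reduce T->T * F. Stack=[T] ptr=5 lookahead=+ remaining=[+ ( id * id ) $]
Step 13: reduce E->T. Stack=[E] ptr=5 lookahead=+ remaining=[+ ( id * id ) $]
Step 14: shift +. Stack=[E +] ptr=6 lookahead=( remaining=[( id * id ) $]
Step 15: shift (. Stack=[E + (] ptr=7 lookahead=id remaining=[id * id ) $]
Step 16: shift id. Stack=[E + ( id] ptr=8 lookahead=* remaining=[* id ) $]
Step 17: reduce F->id. Stack=[E + ( F] ptr=8 lookahead=* remaining=[* id ) $]
Step 18: reduce T->F. Stack=[E + ( T] ptr=8 lookahead=* remaining=[* id ) $]

Answer: 8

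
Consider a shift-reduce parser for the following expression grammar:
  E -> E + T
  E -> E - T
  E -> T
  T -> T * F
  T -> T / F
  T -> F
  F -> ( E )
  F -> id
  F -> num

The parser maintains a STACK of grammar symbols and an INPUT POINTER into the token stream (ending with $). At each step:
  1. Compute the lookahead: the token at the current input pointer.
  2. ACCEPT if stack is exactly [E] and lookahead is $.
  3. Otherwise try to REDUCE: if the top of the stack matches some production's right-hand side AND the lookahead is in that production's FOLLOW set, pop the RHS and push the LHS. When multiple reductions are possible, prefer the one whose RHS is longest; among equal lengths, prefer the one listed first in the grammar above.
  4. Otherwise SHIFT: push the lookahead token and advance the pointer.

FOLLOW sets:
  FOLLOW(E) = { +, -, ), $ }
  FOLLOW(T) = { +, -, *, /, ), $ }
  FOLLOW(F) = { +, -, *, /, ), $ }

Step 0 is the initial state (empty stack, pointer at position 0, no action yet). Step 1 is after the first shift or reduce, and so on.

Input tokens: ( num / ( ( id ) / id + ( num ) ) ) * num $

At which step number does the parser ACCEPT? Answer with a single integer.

Step 1: shift (. Stack=[(] ptr=1 lookahead=num remaining=[num / ( ( id ) / id + ( num ) ) ) * num $]
Step 2: shift num. Stack=[( num] ptr=2 lookahead=/ remaining=[/ ( ( id ) / id + ( num ) ) ) * num $]
Step 3: reduce F->num. Stack=[( F] ptr=2 lookahead=/ remaining=[/ ( ( id ) / id + ( num ) ) ) * num $]
Step 4: reduce T->F. Stack=[( T] ptr=2 lookahead=/ remaining=[/ ( ( id ) / id + ( num ) ) ) * num $]
Step 5: shift /. Stack=[( T /] ptr=3 lookahead=( remaining=[( ( id ) / id + ( num ) ) ) * num $]
Step 6: shift (. Stack=[( T / (] ptr=4 lookahead=( remaining=[( id ) / id + ( num ) ) ) * num $]
Step 7: shift (. Stack=[( T / ( (] ptr=5 lookahead=id remaining=[id ) / id + ( num ) ) ) * num $]
Step 8: shift id. Stack=[( T / ( ( id] ptr=6 lookahead=) remaining=[) / id + ( num ) ) ) * num $]
Step 9: reduce F->id. Stack=[( T / ( ( F] ptr=6 lookahead=) remaining=[) / id + ( num ) ) ) * num $]
Step 10: reduce T->F. Stack=[( T / ( ( T] ptr=6 lookahead=) remaining=[) / id + ( num ) ) ) * num $]
Step 11: reduce E->T. Stack=[( T / ( ( E] ptr=6 lookahead=) remaining=[) / id + ( num ) ) ) * num $]
Step 12: shift ). Stack=[( T / ( ( E )] ptr=7 lookahead=/ remaining=[/ id + ( num ) ) ) * num $]
Step 13: reduce F->( E ). Stack=[( T / ( F] ptr=7 lookahead=/ remaining=[/ id + ( num ) ) ) * num $]
Step 14: reduce T->F. Stack=[( T / ( T] ptr=7 lookahead=/ remaining=[/ id + ( num ) ) ) * num $]
Step 15: shift /. Stack=[( T / ( T /] ptr=8 lookahead=id remaining=[id + ( num ) ) ) * num $]
Step 16: shift id. Stack=[( T / ( T / id] ptr=9 lookahead=+ remaining=[+ ( num ) ) ) * num $]
Step 17: reduce F->id. Stack=[( T / ( T / F] ptr=9 lookahead=+ remaining=[+ ( num ) ) ) * num $]
Step 18: reduce T->T / F. Stack=[( T / ( T] ptr=9 lookahead=+ remaining=[+ ( num ) ) ) * num $]
Step 19: reduce E->T. Stack=[( T / ( E] ptr=9 lookahead=+ remaining=[+ ( num ) ) ) * num $]
Step 20: shift +. Stack=[( T / ( E +] ptr=10 lookahead=( remaining=[( num ) ) ) * num $]
Step 21: shift (. Stack=[( T / ( E + (] ptr=11 lookahead=num remaining=[num ) ) ) * num $]
Step 22: shift num. Stack=[( T / ( E + ( num] ptr=12 lookahead=) remaining=[) ) ) * num $]
Step 23: reduce F->num. Stack=[( T / ( E + ( F] ptr=12 lookahead=) remaining=[) ) ) * num $]
Step 24: reduce T->F. Stack=[( T / ( E + ( T] ptr=12 lookahead=) remaining=[) ) ) * num $]
Step 25: reduce E->T. Stack=[( T / ( E + ( E] ptr=12 lookahead=) remaining=[) ) ) * num $]
Step 26: shift ). Stack=[( T / ( E + ( E )] ptr=13 lookahead=) remaining=[) ) * num $]
Step 27: reduce F->( E ). Stack=[( T / ( E + F] ptr=13 lookahead=) remaining=[) ) * num $]
Step 28: reduce T->F. Stack=[( T / ( E + T] ptr=13 lookahead=) remaining=[) ) * num $]
Step 29: reduce E->E + T. Stack=[( T / ( E] ptr=13 lookahead=) remaining=[) ) * num $]
Step 30: shift ). Stack=[( T / ( E )] ptr=14 lookahead=) remaining=[) * num $]
Step 31: reduce F->( E ). Stack=[( T / F] ptr=14 lookahead=) remaining=[) * num $]
Step 32: reduce T->T / F. Stack=[( T] ptr=14 lookahead=) remaining=[) * num $]
Step 33: reduce E->T. Stack=[( E] ptr=14 lookahead=) remaining=[) * num $]
Step 34: shift ). Stack=[( E )] ptr=15 lookahead=* remaining=[* num $]
Step 35: reduce F->( E ). Stack=[F] ptr=15 lookahead=* remaining=[* num $]
Step 36: reduce T->F. Stack=[T] ptr=15 lookahead=* remaining=[* num $]
Step 37: shift *. Stack=[T *] ptr=16 lookahead=num remaining=[num $]
Step 38: shift num. Stack=[T * num] ptr=17 lookahead=$ remaining=[$]
Step 39: reduce F->num. Stack=[T * F] ptr=17 lookahead=$ remaining=[$]
Step 40: reduce T->T * F. Stack=[T] ptr=17 lookahead=$ remaining=[$]
Step 41: reduce E->T. Stack=[E] ptr=17 lookahead=$ remaining=[$]
Step 42: accept. Stack=[E] ptr=17 lookahead=$ remaining=[$]

Answer: 42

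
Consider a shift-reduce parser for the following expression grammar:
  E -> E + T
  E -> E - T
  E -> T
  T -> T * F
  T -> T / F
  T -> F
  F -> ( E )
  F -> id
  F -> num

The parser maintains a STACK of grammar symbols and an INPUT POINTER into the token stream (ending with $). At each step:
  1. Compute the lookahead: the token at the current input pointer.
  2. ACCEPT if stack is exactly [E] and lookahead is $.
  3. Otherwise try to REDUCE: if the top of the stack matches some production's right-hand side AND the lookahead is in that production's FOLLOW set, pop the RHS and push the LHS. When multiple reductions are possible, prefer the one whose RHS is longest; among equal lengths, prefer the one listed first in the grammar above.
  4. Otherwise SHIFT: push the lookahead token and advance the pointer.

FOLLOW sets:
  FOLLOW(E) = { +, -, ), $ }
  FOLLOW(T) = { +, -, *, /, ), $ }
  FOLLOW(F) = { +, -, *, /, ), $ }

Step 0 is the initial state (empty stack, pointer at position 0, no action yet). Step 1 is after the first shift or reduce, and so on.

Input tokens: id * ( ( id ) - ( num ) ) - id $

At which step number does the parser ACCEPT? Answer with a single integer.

Answer: 34

Derivation:
Step 1: shift id. Stack=[id] ptr=1 lookahead=* remaining=[* ( ( id ) - ( num ) ) - id $]
Step 2: reduce F->id. Stack=[F] ptr=1 lookahead=* remaining=[* ( ( id ) - ( num ) ) - id $]
Step 3: reduce T->F. Stack=[T] ptr=1 lookahead=* remaining=[* ( ( id ) - ( num ) ) - id $]
Step 4: shift *. Stack=[T *] ptr=2 lookahead=( remaining=[( ( id ) - ( num ) ) - id $]
Step 5: shift (. Stack=[T * (] ptr=3 lookahead=( remaining=[( id ) - ( num ) ) - id $]
Step 6: shift (. Stack=[T * ( (] ptr=4 lookahead=id remaining=[id ) - ( num ) ) - id $]
Step 7: shift id. Stack=[T * ( ( id] ptr=5 lookahead=) remaining=[) - ( num ) ) - id $]
Step 8: reduce F->id. Stack=[T * ( ( F] ptr=5 lookahead=) remaining=[) - ( num ) ) - id $]
Step 9: reduce T->F. Stack=[T * ( ( T] ptr=5 lookahead=) remaining=[) - ( num ) ) - id $]
Step 10: reduce E->T. Stack=[T * ( ( E] ptr=5 lookahead=) remaining=[) - ( num ) ) - id $]
Step 11: shift ). Stack=[T * ( ( E )] ptr=6 lookahead=- remaining=[- ( num ) ) - id $]
Step 12: reduce F->( E ). Stack=[T * ( F] ptr=6 lookahead=- remaining=[- ( num ) ) - id $]
Step 13: reduce T->F. Stack=[T * ( T] ptr=6 lookahead=- remaining=[- ( num ) ) - id $]
Step 14: reduce E->T. Stack=[T * ( E] ptr=6 lookahead=- remaining=[- ( num ) ) - id $]
Step 15: shift -. Stack=[T * ( E -] ptr=7 lookahead=( remaining=[( num ) ) - id $]
Step 16: shift (. Stack=[T * ( E - (] ptr=8 lookahead=num remaining=[num ) ) - id $]
Step 17: shift num. Stack=[T * ( E - ( num] ptr=9 lookahead=) remaining=[) ) - id $]
Step 18: reduce F->num. Stack=[T * ( E - ( F] ptr=9 lookahead=) remaining=[) ) - id $]
Step 19: reduce T->F. Stack=[T * ( E - ( T] ptr=9 lookahead=) remaining=[) ) - id $]
Step 20: reduce E->T. Stack=[T * ( E - ( E] ptr=9 lookahead=) remaining=[) ) - id $]
Step 21: shift ). Stack=[T * ( E - ( E )] ptr=10 lookahead=) remaining=[) - id $]
Step 22: reduce F->( E ). Stack=[T * ( E - F] ptr=10 lookahead=) remaining=[) - id $]
Step 23: reduce T->F. Stack=[T * ( E - T] ptr=10 lookahead=) remaining=[) - id $]
Step 24: reduce E->E - T. Stack=[T * ( E] ptr=10 lookahead=) remaining=[) - id $]
Step 25: shift ). Stack=[T * ( E )] ptr=11 lookahead=- remaining=[- id $]
Step 26: reduce F->( E ). Stack=[T * F] ptr=11 lookahead=- remaining=[- id $]
Step 27: reduce T->T * F. Stack=[T] ptr=11 lookahead=- remaining=[- id $]
Step 28: reduce E->T. Stack=[E] ptr=11 lookahead=- remaining=[- id $]
Step 29: shift -. Stack=[E -] ptr=12 lookahead=id remaining=[id $]
Step 30: shift id. Stack=[E - id] ptr=13 lookahead=$ remaining=[$]
Step 31: reduce F->id. Stack=[E - F] ptr=13 lookahead=$ remaining=[$]
Step 32: reduce T->F. Stack=[E - T] ptr=13 lookahead=$ remaining=[$]
Step 33: reduce E->E - T. Stack=[E] ptr=13 lookahead=$ remaining=[$]
Step 34: accept. Stack=[E] ptr=13 lookahead=$ remaining=[$]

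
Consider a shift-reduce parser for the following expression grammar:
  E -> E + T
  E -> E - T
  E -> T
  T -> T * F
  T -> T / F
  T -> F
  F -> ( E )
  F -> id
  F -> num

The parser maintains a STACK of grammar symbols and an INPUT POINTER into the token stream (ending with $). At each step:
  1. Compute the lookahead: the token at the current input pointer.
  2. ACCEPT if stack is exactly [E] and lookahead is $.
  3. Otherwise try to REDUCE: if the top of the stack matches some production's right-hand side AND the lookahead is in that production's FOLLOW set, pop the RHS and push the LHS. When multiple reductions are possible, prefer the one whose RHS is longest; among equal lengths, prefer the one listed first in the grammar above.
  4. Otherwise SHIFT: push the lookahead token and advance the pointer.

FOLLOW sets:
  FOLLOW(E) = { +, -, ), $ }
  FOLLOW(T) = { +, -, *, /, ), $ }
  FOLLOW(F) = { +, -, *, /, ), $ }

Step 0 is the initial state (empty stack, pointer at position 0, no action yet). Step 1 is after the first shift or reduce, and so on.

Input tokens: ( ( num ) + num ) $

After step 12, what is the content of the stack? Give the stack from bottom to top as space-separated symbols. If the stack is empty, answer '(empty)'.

Step 1: shift (. Stack=[(] ptr=1 lookahead=( remaining=[( num ) + num ) $]
Step 2: shift (. Stack=[( (] ptr=2 lookahead=num remaining=[num ) + num ) $]
Step 3: shift num. Stack=[( ( num] ptr=3 lookahead=) remaining=[) + num ) $]
Step 4: reduce F->num. Stack=[( ( F] ptr=3 lookahead=) remaining=[) + num ) $]
Step 5: reduce T->F. Stack=[( ( T] ptr=3 lookahead=) remaining=[) + num ) $]
Step 6: reduce E->T. Stack=[( ( E] ptr=3 lookahead=) remaining=[) + num ) $]
Step 7: shift ). Stack=[( ( E )] ptr=4 lookahead=+ remaining=[+ num ) $]
Step 8: reduce F->( E ). Stack=[( F] ptr=4 lookahead=+ remaining=[+ num ) $]
Step 9: reduce T->F. Stack=[( T] ptr=4 lookahead=+ remaining=[+ num ) $]
Step 10: reduce E->T. Stack=[( E] ptr=4 lookahead=+ remaining=[+ num ) $]
Step 11: shift +. Stack=[( E +] ptr=5 lookahead=num remaining=[num ) $]
Step 12: shift num. Stack=[( E + num] ptr=6 lookahead=) remaining=[) $]

Answer: ( E + num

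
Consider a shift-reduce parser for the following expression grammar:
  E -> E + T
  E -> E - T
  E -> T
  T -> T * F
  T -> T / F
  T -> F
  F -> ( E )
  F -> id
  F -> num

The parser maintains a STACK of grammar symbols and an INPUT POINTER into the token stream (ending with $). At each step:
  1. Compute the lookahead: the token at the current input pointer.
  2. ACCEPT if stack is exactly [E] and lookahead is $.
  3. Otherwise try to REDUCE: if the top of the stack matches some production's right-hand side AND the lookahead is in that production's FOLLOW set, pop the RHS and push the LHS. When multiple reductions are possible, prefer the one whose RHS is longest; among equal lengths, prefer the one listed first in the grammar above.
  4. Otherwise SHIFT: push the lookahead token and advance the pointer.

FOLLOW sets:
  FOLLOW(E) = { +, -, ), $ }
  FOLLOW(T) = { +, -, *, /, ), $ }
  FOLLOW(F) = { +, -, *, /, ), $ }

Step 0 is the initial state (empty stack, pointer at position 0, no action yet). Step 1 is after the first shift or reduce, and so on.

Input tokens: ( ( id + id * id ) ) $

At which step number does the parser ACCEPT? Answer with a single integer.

Step 1: shift (. Stack=[(] ptr=1 lookahead=( remaining=[( id + id * id ) ) $]
Step 2: shift (. Stack=[( (] ptr=2 lookahead=id remaining=[id + id * id ) ) $]
Step 3: shift id. Stack=[( ( id] ptr=3 lookahead=+ remaining=[+ id * id ) ) $]
Step 4: reduce F->id. Stack=[( ( F] ptr=3 lookahead=+ remaining=[+ id * id ) ) $]
Step 5: reduce T->F. Stack=[( ( T] ptr=3 lookahead=+ remaining=[+ id * id ) ) $]
Step 6: reduce E->T. Stack=[( ( E] ptr=3 lookahead=+ remaining=[+ id * id ) ) $]
Step 7: shift +. Stack=[( ( E +] ptr=4 lookahead=id remaining=[id * id ) ) $]
Step 8: shift id. Stack=[( ( E + id] ptr=5 lookahead=* remaining=[* id ) ) $]
Step 9: reduce F->id. Stack=[( ( E + F] ptr=5 lookahead=* remaining=[* id ) ) $]
Step 10: reduce T->F. Stack=[( ( E + T] ptr=5 lookahead=* remaining=[* id ) ) $]
Step 11: shift *. Stack=[( ( E + T *] ptr=6 lookahead=id remaining=[id ) ) $]
Step 12: shift id. Stack=[( ( E + T * id] ptr=7 lookahead=) remaining=[) ) $]
Step 13: reduce F->id. Stack=[( ( E + T * F] ptr=7 lookahead=) remaining=[) ) $]
Step 14: reduce T->T * F. Stack=[( ( E + T] ptr=7 lookahead=) remaining=[) ) $]
Step 15: reduce E->E + T. Stack=[( ( E] ptr=7 lookahead=) remaining=[) ) $]
Step 16: shift ). Stack=[( ( E )] ptr=8 lookahead=) remaining=[) $]
Step 17: reduce F->( E ). Stack=[( F] ptr=8 lookahead=) remaining=[) $]
Step 18: reduce T->F. Stack=[( T] ptr=8 lookahead=) remaining=[) $]
Step 19: reduce E->T. Stack=[( E] ptr=8 lookahead=) remaining=[) $]
Step 20: shift ). Stack=[( E )] ptr=9 lookahead=$ remaining=[$]
Step 21: reduce F->( E ). Stack=[F] ptr=9 lookahead=$ remaining=[$]
Step 22: reduce T->F. Stack=[T] ptr=9 lookahead=$ remaining=[$]
Step 23: reduce E->T. Stack=[E] ptr=9 lookahead=$ remaining=[$]
Step 24: accept. Stack=[E] ptr=9 lookahead=$ remaining=[$]

Answer: 24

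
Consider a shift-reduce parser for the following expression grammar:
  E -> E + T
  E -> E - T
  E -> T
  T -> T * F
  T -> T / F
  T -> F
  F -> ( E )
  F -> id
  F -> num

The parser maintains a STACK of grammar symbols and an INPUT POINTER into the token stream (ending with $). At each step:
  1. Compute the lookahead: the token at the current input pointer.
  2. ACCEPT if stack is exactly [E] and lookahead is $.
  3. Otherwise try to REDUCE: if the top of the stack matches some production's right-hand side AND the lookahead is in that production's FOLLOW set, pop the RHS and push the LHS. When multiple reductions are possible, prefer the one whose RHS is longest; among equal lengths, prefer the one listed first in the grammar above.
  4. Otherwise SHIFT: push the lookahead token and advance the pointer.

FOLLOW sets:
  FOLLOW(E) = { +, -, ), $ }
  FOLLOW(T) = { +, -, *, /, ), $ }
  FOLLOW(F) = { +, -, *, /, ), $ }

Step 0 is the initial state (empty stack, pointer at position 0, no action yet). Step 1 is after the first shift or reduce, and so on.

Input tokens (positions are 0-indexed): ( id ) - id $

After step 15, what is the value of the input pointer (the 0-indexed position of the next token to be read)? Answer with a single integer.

Step 1: shift (. Stack=[(] ptr=1 lookahead=id remaining=[id ) - id $]
Step 2: shift id. Stack=[( id] ptr=2 lookahead=) remaining=[) - id $]
Step 3: reduce F->id. Stack=[( F] ptr=2 lookahead=) remaining=[) - id $]
Step 4: reduce T->F. Stack=[( T] ptr=2 lookahead=) remaining=[) - id $]
Step 5: reduce E->T. Stack=[( E] ptr=2 lookahead=) remaining=[) - id $]
Step 6: shift ). Stack=[( E )] ptr=3 lookahead=- remaining=[- id $]
Step 7: reduce F->( E ). Stack=[F] ptr=3 lookahead=- remaining=[- id $]
Step 8: reduce T->F. Stack=[T] ptr=3 lookahead=- remaining=[- id $]
Step 9: reduce E->T. Stack=[E] ptr=3 lookahead=- remaining=[- id $]
Step 10: shift -. Stack=[E -] ptr=4 lookahead=id remaining=[id $]
Step 11: shift id. Stack=[E - id] ptr=5 lookahead=$ remaining=[$]
Step 12: reduce F->id. Stack=[E - F] ptr=5 lookahead=$ remaining=[$]
Step 13: reduce T->F. Stack=[E - T] ptr=5 lookahead=$ remaining=[$]
Step 14: reduce E->E - T. Stack=[E] ptr=5 lookahead=$ remaining=[$]
Step 15: accept. Stack=[E] ptr=5 lookahead=$ remaining=[$]

Answer: 5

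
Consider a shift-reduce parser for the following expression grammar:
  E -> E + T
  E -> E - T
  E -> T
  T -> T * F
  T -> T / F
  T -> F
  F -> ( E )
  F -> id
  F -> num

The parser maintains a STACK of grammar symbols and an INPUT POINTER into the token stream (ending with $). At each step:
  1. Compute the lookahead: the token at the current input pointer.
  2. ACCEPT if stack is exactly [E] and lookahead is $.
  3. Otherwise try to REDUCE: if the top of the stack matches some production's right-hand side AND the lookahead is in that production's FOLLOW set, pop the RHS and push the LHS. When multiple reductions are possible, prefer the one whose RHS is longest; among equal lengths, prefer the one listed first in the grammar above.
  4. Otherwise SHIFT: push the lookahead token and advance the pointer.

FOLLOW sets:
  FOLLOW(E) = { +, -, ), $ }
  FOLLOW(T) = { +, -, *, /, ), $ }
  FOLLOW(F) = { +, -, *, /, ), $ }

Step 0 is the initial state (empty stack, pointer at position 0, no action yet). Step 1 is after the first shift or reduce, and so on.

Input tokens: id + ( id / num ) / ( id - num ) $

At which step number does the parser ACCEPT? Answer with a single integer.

Answer: 33

Derivation:
Step 1: shift id. Stack=[id] ptr=1 lookahead=+ remaining=[+ ( id / num ) / ( id - num ) $]
Step 2: reduce F->id. Stack=[F] ptr=1 lookahead=+ remaining=[+ ( id / num ) / ( id - num ) $]
Step 3: reduce T->F. Stack=[T] ptr=1 lookahead=+ remaining=[+ ( id / num ) / ( id - num ) $]
Step 4: reduce E->T. Stack=[E] ptr=1 lookahead=+ remaining=[+ ( id / num ) / ( id - num ) $]
Step 5: shift +. Stack=[E +] ptr=2 lookahead=( remaining=[( id / num ) / ( id - num ) $]
Step 6: shift (. Stack=[E + (] ptr=3 lookahead=id remaining=[id / num ) / ( id - num ) $]
Step 7: shift id. Stack=[E + ( id] ptr=4 lookahead=/ remaining=[/ num ) / ( id - num ) $]
Step 8: reduce F->id. Stack=[E + ( F] ptr=4 lookahead=/ remaining=[/ num ) / ( id - num ) $]
Step 9: reduce T->F. Stack=[E + ( T] ptr=4 lookahead=/ remaining=[/ num ) / ( id - num ) $]
Step 10: shift /. Stack=[E + ( T /] ptr=5 lookahead=num remaining=[num ) / ( id - num ) $]
Step 11: shift num. Stack=[E + ( T / num] ptr=6 lookahead=) remaining=[) / ( id - num ) $]
Step 12: reduce F->num. Stack=[E + ( T / F] ptr=6 lookahead=) remaining=[) / ( id - num ) $]
Step 13: reduce T->T / F. Stack=[E + ( T] ptr=6 lookahead=) remaining=[) / ( id - num ) $]
Step 14: reduce E->T. Stack=[E + ( E] ptr=6 lookahead=) remaining=[) / ( id - num ) $]
Step 15: shift ). Stack=[E + ( E )] ptr=7 lookahead=/ remaining=[/ ( id - num ) $]
Step 16: reduce F->( E ). Stack=[E + F] ptr=7 lookahead=/ remaining=[/ ( id - num ) $]
Step 17: reduce T->F. Stack=[E + T] ptr=7 lookahead=/ remaining=[/ ( id - num ) $]
Step 18: shift /. Stack=[E + T /] ptr=8 lookahead=( remaining=[( id - num ) $]
Step 19: shift (. Stack=[E + T / (] ptr=9 lookahead=id remaining=[id - num ) $]
Step 20: shift id. Stack=[E + T / ( id] ptr=10 lookahead=- remaining=[- num ) $]
Step 21: reduce F->id. Stack=[E + T / ( F] ptr=10 lookahead=- remaining=[- num ) $]
Step 22: reduce T->F. Stack=[E + T / ( T] ptr=10 lookahead=- remaining=[- num ) $]
Step 23: reduce E->T. Stack=[E + T / ( E] ptr=10 lookahead=- remaining=[- num ) $]
Step 24: shift -. Stack=[E + T / ( E -] ptr=11 lookahead=num remaining=[num ) $]
Step 25: shift num. Stack=[E + T / ( E - num] ptr=12 lookahead=) remaining=[) $]
Step 26: reduce F->num. Stack=[E + T / ( E - F] ptr=12 lookahead=) remaining=[) $]
Step 27: reduce T->F. Stack=[E + T / ( E - T] ptr=12 lookahead=) remaining=[) $]
Step 28: reduce E->E - T. Stack=[E + T / ( E] ptr=12 lookahead=) remaining=[) $]
Step 29: shift ). Stack=[E + T / ( E )] ptr=13 lookahead=$ remaining=[$]
Step 30: reduce F->( E ). Stack=[E + T / F] ptr=13 lookahead=$ remaining=[$]
Step 31: reduce T->T / F. Stack=[E + T] ptr=13 lookahead=$ remaining=[$]
Step 32: reduce E->E + T. Stack=[E] ptr=13 lookahead=$ remaining=[$]
Step 33: accept. Stack=[E] ptr=13 lookahead=$ remaining=[$]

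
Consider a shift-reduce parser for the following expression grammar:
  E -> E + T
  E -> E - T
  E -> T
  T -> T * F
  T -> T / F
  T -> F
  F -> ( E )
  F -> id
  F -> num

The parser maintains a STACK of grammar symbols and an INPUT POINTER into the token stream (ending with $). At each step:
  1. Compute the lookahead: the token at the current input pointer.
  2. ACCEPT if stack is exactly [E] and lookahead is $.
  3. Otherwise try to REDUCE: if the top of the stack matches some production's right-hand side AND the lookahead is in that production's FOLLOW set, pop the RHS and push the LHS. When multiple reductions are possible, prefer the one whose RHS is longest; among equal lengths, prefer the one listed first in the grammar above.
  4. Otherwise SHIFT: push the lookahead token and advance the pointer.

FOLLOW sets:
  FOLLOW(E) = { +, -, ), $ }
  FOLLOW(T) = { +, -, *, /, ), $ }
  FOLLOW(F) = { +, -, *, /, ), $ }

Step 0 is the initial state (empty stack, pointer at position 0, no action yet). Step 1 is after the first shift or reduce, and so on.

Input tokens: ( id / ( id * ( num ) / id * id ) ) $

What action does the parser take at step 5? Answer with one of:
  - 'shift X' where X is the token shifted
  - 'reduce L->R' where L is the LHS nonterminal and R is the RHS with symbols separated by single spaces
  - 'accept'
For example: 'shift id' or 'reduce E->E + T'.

Answer: shift /

Derivation:
Step 1: shift (. Stack=[(] ptr=1 lookahead=id remaining=[id / ( id * ( num ) / id * id ) ) $]
Step 2: shift id. Stack=[( id] ptr=2 lookahead=/ remaining=[/ ( id * ( num ) / id * id ) ) $]
Step 3: reduce F->id. Stack=[( F] ptr=2 lookahead=/ remaining=[/ ( id * ( num ) / id * id ) ) $]
Step 4: reduce T->F. Stack=[( T] ptr=2 lookahead=/ remaining=[/ ( id * ( num ) / id * id ) ) $]
Step 5: shift /. Stack=[( T /] ptr=3 lookahead=( remaining=[( id * ( num ) / id * id ) ) $]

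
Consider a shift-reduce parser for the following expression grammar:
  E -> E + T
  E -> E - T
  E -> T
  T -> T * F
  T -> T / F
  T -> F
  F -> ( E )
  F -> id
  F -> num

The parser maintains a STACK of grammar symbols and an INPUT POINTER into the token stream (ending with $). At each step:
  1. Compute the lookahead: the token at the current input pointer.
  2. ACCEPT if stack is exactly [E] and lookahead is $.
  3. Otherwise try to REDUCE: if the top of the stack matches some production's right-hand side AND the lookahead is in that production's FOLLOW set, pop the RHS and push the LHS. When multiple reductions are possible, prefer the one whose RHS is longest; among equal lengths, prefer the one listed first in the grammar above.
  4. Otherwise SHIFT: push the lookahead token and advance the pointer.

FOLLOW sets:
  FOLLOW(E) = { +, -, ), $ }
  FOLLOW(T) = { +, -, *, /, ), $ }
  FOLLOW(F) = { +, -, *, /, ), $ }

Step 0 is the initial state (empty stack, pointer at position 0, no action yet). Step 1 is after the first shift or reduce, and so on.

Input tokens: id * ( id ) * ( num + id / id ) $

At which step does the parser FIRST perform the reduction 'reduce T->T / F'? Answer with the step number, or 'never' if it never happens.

Step 1: shift id. Stack=[id] ptr=1 lookahead=* remaining=[* ( id ) * ( num + id / id ) $]
Step 2: reduce F->id. Stack=[F] ptr=1 lookahead=* remaining=[* ( id ) * ( num + id / id ) $]
Step 3: reduce T->F. Stack=[T] ptr=1 lookahead=* remaining=[* ( id ) * ( num + id / id ) $]
Step 4: shift *. Stack=[T *] ptr=2 lookahead=( remaining=[( id ) * ( num + id / id ) $]
Step 5: shift (. Stack=[T * (] ptr=3 lookahead=id remaining=[id ) * ( num + id / id ) $]
Step 6: shift id. Stack=[T * ( id] ptr=4 lookahead=) remaining=[) * ( num + id / id ) $]
Step 7: reduce F->id. Stack=[T * ( F] ptr=4 lookahead=) remaining=[) * ( num + id / id ) $]
Step 8: reduce T->F. Stack=[T * ( T] ptr=4 lookahead=) remaining=[) * ( num + id / id ) $]
Step 9: reduce E->T. Stack=[T * ( E] ptr=4 lookahead=) remaining=[) * ( num + id / id ) $]
Step 10: shift ). Stack=[T * ( E )] ptr=5 lookahead=* remaining=[* ( num + id / id ) $]
Step 11: reduce F->( E ). Stack=[T * F] ptr=5 lookahead=* remaining=[* ( num + id / id ) $]
Step 12: reduce T->T * F. Stack=[T] ptr=5 lookahead=* remaining=[* ( num + id / id ) $]
Step 13: shift *. Stack=[T *] ptr=6 lookahead=( remaining=[( num + id / id ) $]
Step 14: shift (. Stack=[T * (] ptr=7 lookahead=num remaining=[num + id / id ) $]
Step 15: shift num. Stack=[T * ( num] ptr=8 lookahead=+ remaining=[+ id / id ) $]
Step 16: reduce F->num. Stack=[T * ( F] ptr=8 lookahead=+ remaining=[+ id / id ) $]
Step 17: reduce T->F. Stack=[T * ( T] ptr=8 lookahead=+ remaining=[+ id / id ) $]
Step 18: reduce E->T. Stack=[T * ( E] ptr=8 lookahead=+ remaining=[+ id / id ) $]
Step 19: shift +. Stack=[T * ( E +] ptr=9 lookahead=id remaining=[id / id ) $]
Step 20: shift id. Stack=[T * ( E + id] ptr=10 lookahead=/ remaining=[/ id ) $]
Step 21: reduce F->id. Stack=[T * ( E + F] ptr=10 lookahead=/ remaining=[/ id ) $]
Step 22: reduce T->F. Stack=[T * ( E + T] ptr=10 lookahead=/ remaining=[/ id ) $]
Step 23: shift /. Stack=[T * ( E + T /] ptr=11 lookahead=id remaining=[id ) $]
Step 24: shift id. Stack=[T * ( E + T / id] ptr=12 lookahead=) remaining=[) $]
Step 25: reduce F->id. Stack=[T * ( E + T / F] ptr=12 lookahead=) remaining=[) $]
Step 26: reduce T->T / F. Stack=[T * ( E + T] ptr=12 lookahead=) remaining=[) $]

Answer: 26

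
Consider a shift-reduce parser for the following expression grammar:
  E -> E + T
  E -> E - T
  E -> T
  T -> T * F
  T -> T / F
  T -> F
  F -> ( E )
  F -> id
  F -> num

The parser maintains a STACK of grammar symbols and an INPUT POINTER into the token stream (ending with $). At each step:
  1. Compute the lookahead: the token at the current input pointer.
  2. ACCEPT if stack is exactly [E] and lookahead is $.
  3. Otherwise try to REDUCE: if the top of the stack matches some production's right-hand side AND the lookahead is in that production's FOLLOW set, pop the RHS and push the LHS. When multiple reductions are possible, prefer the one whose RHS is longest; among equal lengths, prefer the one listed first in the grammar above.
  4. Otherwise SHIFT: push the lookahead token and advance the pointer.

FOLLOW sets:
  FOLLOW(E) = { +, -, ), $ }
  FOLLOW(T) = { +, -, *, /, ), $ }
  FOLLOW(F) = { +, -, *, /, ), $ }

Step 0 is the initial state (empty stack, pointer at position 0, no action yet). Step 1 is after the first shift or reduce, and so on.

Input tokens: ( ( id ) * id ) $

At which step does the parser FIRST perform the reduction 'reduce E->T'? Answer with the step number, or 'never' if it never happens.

Step 1: shift (. Stack=[(] ptr=1 lookahead=( remaining=[( id ) * id ) $]
Step 2: shift (. Stack=[( (] ptr=2 lookahead=id remaining=[id ) * id ) $]
Step 3: shift id. Stack=[( ( id] ptr=3 lookahead=) remaining=[) * id ) $]
Step 4: reduce F->id. Stack=[( ( F] ptr=3 lookahead=) remaining=[) * id ) $]
Step 5: reduce T->F. Stack=[( ( T] ptr=3 lookahead=) remaining=[) * id ) $]
Step 6: reduce E->T. Stack=[( ( E] ptr=3 lookahead=) remaining=[) * id ) $]

Answer: 6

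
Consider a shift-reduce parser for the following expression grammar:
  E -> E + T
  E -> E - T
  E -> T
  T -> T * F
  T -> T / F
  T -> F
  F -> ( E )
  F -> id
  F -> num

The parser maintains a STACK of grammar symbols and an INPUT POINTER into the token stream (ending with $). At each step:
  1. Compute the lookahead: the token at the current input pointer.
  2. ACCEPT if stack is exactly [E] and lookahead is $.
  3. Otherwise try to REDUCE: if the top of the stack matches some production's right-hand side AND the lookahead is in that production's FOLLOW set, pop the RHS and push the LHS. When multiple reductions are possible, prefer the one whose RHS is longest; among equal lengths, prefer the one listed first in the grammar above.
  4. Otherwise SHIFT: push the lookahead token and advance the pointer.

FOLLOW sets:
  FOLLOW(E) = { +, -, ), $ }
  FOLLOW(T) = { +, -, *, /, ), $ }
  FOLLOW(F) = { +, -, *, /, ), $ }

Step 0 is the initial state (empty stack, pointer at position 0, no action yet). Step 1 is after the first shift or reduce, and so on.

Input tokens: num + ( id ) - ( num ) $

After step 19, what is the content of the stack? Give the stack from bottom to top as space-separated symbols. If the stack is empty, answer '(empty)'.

Step 1: shift num. Stack=[num] ptr=1 lookahead=+ remaining=[+ ( id ) - ( num ) $]
Step 2: reduce F->num. Stack=[F] ptr=1 lookahead=+ remaining=[+ ( id ) - ( num ) $]
Step 3: reduce T->F. Stack=[T] ptr=1 lookahead=+ remaining=[+ ( id ) - ( num ) $]
Step 4: reduce E->T. Stack=[E] ptr=1 lookahead=+ remaining=[+ ( id ) - ( num ) $]
Step 5: shift +. Stack=[E +] ptr=2 lookahead=( remaining=[( id ) - ( num ) $]
Step 6: shift (. Stack=[E + (] ptr=3 lookahead=id remaining=[id ) - ( num ) $]
Step 7: shift id. Stack=[E + ( id] ptr=4 lookahead=) remaining=[) - ( num ) $]
Step 8: reduce F->id. Stack=[E + ( F] ptr=4 lookahead=) remaining=[) - ( num ) $]
Step 9: reduce T->F. Stack=[E + ( T] ptr=4 lookahead=) remaining=[) - ( num ) $]
Step 10: reduce E->T. Stack=[E + ( E] ptr=4 lookahead=) remaining=[) - ( num ) $]
Step 11: shift ). Stack=[E + ( E )] ptr=5 lookahead=- remaining=[- ( num ) $]
Step 12: reduce F->( E ). Stack=[E + F] ptr=5 lookahead=- remaining=[- ( num ) $]
Step 13: reduce T->F. Stack=[E + T] ptr=5 lookahead=- remaining=[- ( num ) $]
Step 14: reduce E->E + T. Stack=[E] ptr=5 lookahead=- remaining=[- ( num ) $]
Step 15: shift -. Stack=[E -] ptr=6 lookahead=( remaining=[( num ) $]
Step 16: shift (. Stack=[E - (] ptr=7 lookahead=num remaining=[num ) $]
Step 17: shift num. Stack=[E - ( num] ptr=8 lookahead=) remaining=[) $]
Step 18: reduce F->num. Stack=[E - ( F] ptr=8 lookahead=) remaining=[) $]
Step 19: reduce T->F. Stack=[E - ( T] ptr=8 lookahead=) remaining=[) $]

Answer: E - ( T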